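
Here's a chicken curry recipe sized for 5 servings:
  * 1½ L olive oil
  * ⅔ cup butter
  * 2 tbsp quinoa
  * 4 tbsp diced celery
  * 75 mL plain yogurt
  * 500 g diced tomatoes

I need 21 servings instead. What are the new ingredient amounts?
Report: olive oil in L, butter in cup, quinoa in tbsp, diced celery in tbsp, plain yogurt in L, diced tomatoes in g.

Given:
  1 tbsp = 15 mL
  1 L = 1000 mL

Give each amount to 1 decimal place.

Scaling factor: 21/5 = 4.2.
olive oil: 1.5 L × 21/5 = 6.3 L
butter: 2/3 cup × 21/5 = 2.8 cup
quinoa: 2 tbsp × 21/5 = 8.4 tbsp
diced celery: 4 tbsp × 21/5 = 16.8 tbsp
plain yogurt: 75 mL × 21/5 ÷ 1000 mL/L ≈ 0.3 L
diced tomatoes: 500 g × 21/5 = 2100.0 g

olive oil: 6.3 L; butter: 2.8 cup; quinoa: 8.4 tbsp; diced celery: 16.8 tbsp; plain yogurt: 0.3 L; diced tomatoes: 2100.0 g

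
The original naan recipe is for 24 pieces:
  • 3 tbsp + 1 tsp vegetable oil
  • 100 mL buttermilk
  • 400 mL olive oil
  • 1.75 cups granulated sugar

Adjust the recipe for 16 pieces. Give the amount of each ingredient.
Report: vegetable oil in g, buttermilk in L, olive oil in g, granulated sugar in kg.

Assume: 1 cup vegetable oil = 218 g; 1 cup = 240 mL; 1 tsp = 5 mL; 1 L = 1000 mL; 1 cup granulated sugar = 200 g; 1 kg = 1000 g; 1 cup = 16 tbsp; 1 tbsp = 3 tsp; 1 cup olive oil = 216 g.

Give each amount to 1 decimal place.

vegetable oil: 30.3 g; buttermilk: 0.1 L; olive oil: 240.0 g; granulated sugar: 0.2 kg

Scaling factor: 16/24 = 2/3.
vegetable oil: (3 tbsp + 1 tsp = 10/3 tbsp) × 2/3 ÷ 16 tbsp/cup × 218 g/cup ≈ 30.3 g
buttermilk: 100 mL × 2/3 ÷ 1000 mL/L ≈ 0.1 L
olive oil: 400 mL × 2/3 ÷ 240 mL/cup × 216 g/cup = 240.0 g
granulated sugar: 1.75 cup × 2/3 × 200 g/cup ÷ 1000 g/kg ≈ 0.2 kg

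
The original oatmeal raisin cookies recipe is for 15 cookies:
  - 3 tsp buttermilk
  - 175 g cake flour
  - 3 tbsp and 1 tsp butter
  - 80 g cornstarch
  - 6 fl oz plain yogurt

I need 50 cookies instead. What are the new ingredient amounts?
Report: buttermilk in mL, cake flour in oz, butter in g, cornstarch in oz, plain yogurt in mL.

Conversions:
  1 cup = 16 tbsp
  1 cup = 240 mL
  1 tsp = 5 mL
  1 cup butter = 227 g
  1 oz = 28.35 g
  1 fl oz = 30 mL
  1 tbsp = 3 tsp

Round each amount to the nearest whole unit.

buttermilk: 50 mL; cake flour: 21 oz; butter: 158 g; cornstarch: 9 oz; plain yogurt: 600 mL

Scaling factor: 50/15 = 10/3.
buttermilk: 3 tsp × 10/3 × 5 mL/tsp = 50 mL
cake flour: 175 g × 10/3 ÷ 28.35 g/oz ≈ 21 oz
butter: (3 tbsp + 1 tsp = 10/3 tbsp) × 10/3 ÷ 16 tbsp/cup × 227 g/cup ≈ 158 g
cornstarch: 80 g × 10/3 ÷ 28.35 g/oz ≈ 9 oz
plain yogurt: 6 fl oz × 10/3 × 30 mL/fl oz = 600 mL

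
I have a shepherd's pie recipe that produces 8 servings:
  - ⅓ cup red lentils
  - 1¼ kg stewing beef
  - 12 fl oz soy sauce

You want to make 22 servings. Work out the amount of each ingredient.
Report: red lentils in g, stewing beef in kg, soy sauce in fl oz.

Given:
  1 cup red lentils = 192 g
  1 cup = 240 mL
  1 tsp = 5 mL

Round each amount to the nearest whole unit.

red lentils: 176 g; stewing beef: 3 kg; soy sauce: 33 fl oz

Scaling factor: 22/8 = 11/4 = 2.75.
red lentils: 1/3 cup × 11/4 × 192 g/cup = 176 g
stewing beef: 1.25 kg × 11/4 ≈ 3 kg
soy sauce: 12 fl oz × 11/4 = 33 fl oz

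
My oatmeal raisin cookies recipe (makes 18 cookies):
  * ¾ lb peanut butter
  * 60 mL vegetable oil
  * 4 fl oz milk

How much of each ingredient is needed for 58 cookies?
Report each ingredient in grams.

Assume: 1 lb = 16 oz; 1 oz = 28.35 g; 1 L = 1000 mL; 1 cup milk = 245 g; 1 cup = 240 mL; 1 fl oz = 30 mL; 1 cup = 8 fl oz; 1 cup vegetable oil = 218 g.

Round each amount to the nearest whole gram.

peanut butter: 1096 g; vegetable oil: 176 g; milk: 395 g

Scaling factor: 58/18 = 29/9.
peanut butter: 0.75 lb × 29/9 × 16 oz/lb × 28.35 g/oz ≈ 1096 g
vegetable oil: 60 mL × 29/9 ÷ 240 mL/cup × 218 g/cup ≈ 176 g
milk: 4 fl oz × 29/9 ÷ 8 fl oz/cup × 245 g/cup ≈ 395 g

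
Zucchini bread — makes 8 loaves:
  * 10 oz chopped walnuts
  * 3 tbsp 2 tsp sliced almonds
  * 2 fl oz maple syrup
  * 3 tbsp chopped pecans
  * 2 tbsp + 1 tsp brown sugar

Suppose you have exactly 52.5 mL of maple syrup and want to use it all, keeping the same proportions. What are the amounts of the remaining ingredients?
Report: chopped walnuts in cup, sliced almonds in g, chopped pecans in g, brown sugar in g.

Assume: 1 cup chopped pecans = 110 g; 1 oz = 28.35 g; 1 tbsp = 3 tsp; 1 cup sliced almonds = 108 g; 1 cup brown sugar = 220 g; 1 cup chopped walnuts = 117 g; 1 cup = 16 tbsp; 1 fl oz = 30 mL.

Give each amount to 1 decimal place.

The original recipe has 60 mL of maple syrup, so the scaling factor is 52.5 ÷ 60 = 7/8 = 0.875.
chopped walnuts: 10 oz × 7/8 × 28.35 g/oz ÷ 117 g/cup ≈ 2.1 cup
sliced almonds: (3 tbsp + 2 tsp = 11/3 tbsp) × 7/8 ÷ 16 tbsp/cup × 108 g/cup ≈ 21.7 g
chopped pecans: 3 tbsp × 7/8 ÷ 16 tbsp/cup × 110 g/cup ≈ 18.0 g
brown sugar: (2 tbsp + 1 tsp = 7/3 tbsp) × 7/8 ÷ 16 tbsp/cup × 220 g/cup ≈ 28.1 g

chopped walnuts: 2.1 cup; sliced almonds: 21.7 g; chopped pecans: 18.0 g; brown sugar: 28.1 g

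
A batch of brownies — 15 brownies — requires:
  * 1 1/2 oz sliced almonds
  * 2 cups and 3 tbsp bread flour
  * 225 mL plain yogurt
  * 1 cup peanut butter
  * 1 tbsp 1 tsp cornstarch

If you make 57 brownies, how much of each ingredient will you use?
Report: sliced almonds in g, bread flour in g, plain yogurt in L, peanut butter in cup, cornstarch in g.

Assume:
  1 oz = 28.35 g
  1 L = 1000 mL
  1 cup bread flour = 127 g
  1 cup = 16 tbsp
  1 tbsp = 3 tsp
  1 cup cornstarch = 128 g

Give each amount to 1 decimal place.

Scaling factor: 57/15 = 19/5 = 3.8.
sliced almonds: 1.5 oz × 19/5 × 28.35 g/oz ≈ 161.6 g
bread flour: (2 cup + 3 tbsp = 2.1875 cup) × 19/5 × 127 g/cup ≈ 1055.7 g
plain yogurt: 225 mL × 19/5 ÷ 1000 mL/L ≈ 0.9 L
peanut butter: 1 cup × 19/5 = 3.8 cup
cornstarch: (1 tbsp + 1 tsp = 4/3 tbsp) × 19/5 ÷ 16 tbsp/cup × 128 g/cup ≈ 40.5 g

sliced almonds: 161.6 g; bread flour: 1055.7 g; plain yogurt: 0.9 L; peanut butter: 3.8 cup; cornstarch: 40.5 g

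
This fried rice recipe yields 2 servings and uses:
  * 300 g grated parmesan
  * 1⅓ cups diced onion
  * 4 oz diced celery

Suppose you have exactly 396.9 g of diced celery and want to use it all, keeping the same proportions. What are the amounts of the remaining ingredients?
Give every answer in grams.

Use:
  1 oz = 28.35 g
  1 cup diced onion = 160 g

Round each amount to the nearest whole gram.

grated parmesan: 1050 g; diced onion: 747 g

The original recipe has 113.4 g of diced celery, so the scaling factor is 396.9 ÷ 113.4 = 7/2 = 3.5.
grated parmesan: 300 g × 7/2 = 1050 g
diced onion: 4/3 cup × 7/2 × 160 g/cup ≈ 747 g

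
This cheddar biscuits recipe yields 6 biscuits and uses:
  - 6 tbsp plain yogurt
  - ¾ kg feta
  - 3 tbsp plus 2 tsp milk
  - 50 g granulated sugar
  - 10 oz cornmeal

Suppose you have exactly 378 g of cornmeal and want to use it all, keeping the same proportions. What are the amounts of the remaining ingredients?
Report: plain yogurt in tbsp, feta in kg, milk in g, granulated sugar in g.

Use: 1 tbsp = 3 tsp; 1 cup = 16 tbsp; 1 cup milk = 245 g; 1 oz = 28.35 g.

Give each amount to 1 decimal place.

plain yogurt: 8.0 tbsp; feta: 1.0 kg; milk: 74.9 g; granulated sugar: 66.7 g

The original recipe has 283.5 g of cornmeal, so the scaling factor is 378 ÷ 283.5 = 4/3.
plain yogurt: 6 tbsp × 4/3 = 8.0 tbsp
feta: 0.75 kg × 4/3 = 1.0 kg
milk: (3 tbsp + 2 tsp = 11/3 tbsp) × 4/3 ÷ 16 tbsp/cup × 245 g/cup ≈ 74.9 g
granulated sugar: 50 g × 4/3 ≈ 66.7 g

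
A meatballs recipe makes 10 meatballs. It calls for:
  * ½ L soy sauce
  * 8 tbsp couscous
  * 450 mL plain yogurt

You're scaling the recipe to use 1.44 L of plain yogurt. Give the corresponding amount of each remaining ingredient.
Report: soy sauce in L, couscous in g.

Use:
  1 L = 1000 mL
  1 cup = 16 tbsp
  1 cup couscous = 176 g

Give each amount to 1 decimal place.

soy sauce: 1.6 L; couscous: 281.6 g

The original recipe has 0.45 L of plain yogurt, so the scaling factor is 1.44 ÷ 0.45 = 16/5 = 3.2.
soy sauce: 0.5 L × 16/5 = 1.6 L
couscous: 8 tbsp × 16/5 ÷ 16 tbsp/cup × 176 g/cup = 281.6 g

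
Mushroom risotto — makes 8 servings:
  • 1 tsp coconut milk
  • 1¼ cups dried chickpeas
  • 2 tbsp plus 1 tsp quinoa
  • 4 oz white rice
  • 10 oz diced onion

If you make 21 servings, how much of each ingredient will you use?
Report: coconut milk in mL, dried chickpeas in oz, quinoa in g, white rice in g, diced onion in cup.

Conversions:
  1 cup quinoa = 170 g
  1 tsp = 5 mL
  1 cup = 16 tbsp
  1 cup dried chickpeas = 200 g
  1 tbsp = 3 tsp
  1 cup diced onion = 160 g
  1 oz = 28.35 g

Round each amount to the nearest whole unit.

Scaling factor: 21/8 = 2.625.
coconut milk: 1 tsp × 21/8 × 5 mL/tsp ≈ 13 mL
dried chickpeas: 1.25 cup × 21/8 × 200 g/cup ÷ 28.35 g/oz ≈ 23 oz
quinoa: (2 tbsp + 1 tsp = 7/3 tbsp) × 21/8 ÷ 16 tbsp/cup × 170 g/cup ≈ 65 g
white rice: 4 oz × 21/8 × 28.35 g/oz ≈ 298 g
diced onion: 10 oz × 21/8 × 28.35 g/oz ÷ 160 g/cup ≈ 5 cup

coconut milk: 13 mL; dried chickpeas: 23 oz; quinoa: 65 g; white rice: 298 g; diced onion: 5 cup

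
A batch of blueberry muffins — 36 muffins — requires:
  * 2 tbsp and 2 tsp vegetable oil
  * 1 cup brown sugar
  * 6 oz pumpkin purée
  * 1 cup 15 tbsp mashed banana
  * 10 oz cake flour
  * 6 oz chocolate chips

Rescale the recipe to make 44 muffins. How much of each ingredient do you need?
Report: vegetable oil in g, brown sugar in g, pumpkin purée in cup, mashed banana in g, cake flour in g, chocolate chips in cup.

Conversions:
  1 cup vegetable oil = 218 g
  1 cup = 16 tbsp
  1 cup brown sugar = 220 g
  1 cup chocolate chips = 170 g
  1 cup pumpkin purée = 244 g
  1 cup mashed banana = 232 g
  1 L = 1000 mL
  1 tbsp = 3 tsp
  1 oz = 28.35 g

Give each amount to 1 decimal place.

Scaling factor: 44/36 = 11/9.
vegetable oil: (2 tbsp + 2 tsp = 8/3 tbsp) × 11/9 ÷ 16 tbsp/cup × 218 g/cup ≈ 44.4 g
brown sugar: 1 cup × 11/9 × 220 g/cup ≈ 268.9 g
pumpkin purée: 6 oz × 11/9 × 28.35 g/oz ÷ 244 g/cup ≈ 0.9 cup
mashed banana: (1 cup + 15 tbsp = 1.9375 cup) × 11/9 × 232 g/cup ≈ 549.4 g
cake flour: 10 oz × 11/9 × 28.35 g/oz = 346.5 g
chocolate chips: 6 oz × 11/9 × 28.35 g/oz ÷ 170 g/cup ≈ 1.2 cup

vegetable oil: 44.4 g; brown sugar: 268.9 g; pumpkin purée: 0.9 cup; mashed banana: 549.4 g; cake flour: 346.5 g; chocolate chips: 1.2 cup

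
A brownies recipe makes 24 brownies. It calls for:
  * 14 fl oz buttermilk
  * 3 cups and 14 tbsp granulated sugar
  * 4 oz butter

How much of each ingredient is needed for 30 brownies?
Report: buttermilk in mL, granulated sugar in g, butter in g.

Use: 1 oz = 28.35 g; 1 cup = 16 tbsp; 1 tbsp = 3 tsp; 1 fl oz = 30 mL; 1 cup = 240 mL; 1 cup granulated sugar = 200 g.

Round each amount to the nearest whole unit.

buttermilk: 525 mL; granulated sugar: 969 g; butter: 142 g

Scaling factor: 30/24 = 5/4 = 1.25.
buttermilk: 14 fl oz × 5/4 × 30 mL/fl oz = 525 mL
granulated sugar: (3 cup + 14 tbsp = 3.875 cup) × 5/4 × 200 g/cup ≈ 969 g
butter: 4 oz × 5/4 × 28.35 g/oz ≈ 142 g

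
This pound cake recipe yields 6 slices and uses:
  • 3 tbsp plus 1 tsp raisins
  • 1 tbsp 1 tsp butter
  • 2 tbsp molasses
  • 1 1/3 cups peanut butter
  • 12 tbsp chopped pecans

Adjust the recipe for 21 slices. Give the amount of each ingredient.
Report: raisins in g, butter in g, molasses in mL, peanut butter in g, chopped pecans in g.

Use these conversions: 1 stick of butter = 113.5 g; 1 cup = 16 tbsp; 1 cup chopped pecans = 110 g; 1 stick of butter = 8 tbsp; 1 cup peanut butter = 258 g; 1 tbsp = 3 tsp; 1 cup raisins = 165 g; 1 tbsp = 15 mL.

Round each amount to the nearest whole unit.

raisins: 120 g; butter: 66 g; molasses: 105 mL; peanut butter: 1204 g; chopped pecans: 289 g

Scaling factor: 21/6 = 7/2 = 3.5.
raisins: (3 tbsp + 1 tsp = 10/3 tbsp) × 7/2 ÷ 16 tbsp/cup × 165 g/cup ≈ 120 g
butter: (1 tbsp + 1 tsp = 4/3 tbsp) × 7/2 ÷ 8 tbsp/stick × 113.5 g/stick ≈ 66 g
molasses: 2 tbsp × 7/2 × 15 mL/tbsp = 105 mL
peanut butter: 4/3 cup × 7/2 × 258 g/cup = 1204 g
chopped pecans: 12 tbsp × 7/2 ÷ 16 tbsp/cup × 110 g/cup ≈ 289 g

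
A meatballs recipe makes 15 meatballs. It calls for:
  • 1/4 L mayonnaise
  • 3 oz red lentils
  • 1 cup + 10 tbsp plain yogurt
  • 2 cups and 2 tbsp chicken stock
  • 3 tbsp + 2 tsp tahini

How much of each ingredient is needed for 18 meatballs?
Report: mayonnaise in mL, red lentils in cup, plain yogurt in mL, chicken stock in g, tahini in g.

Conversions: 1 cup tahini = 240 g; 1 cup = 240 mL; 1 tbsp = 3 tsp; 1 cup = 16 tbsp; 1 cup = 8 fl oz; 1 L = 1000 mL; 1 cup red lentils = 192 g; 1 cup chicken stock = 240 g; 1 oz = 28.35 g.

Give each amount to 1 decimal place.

Scaling factor: 18/15 = 6/5 = 1.2.
mayonnaise: 0.25 L × 6/5 × 1000 mL/L = 300.0 mL
red lentils: 3 oz × 6/5 × 28.35 g/oz ÷ 192 g/cup ≈ 0.5 cup
plain yogurt: (1 cup + 10 tbsp = 1.625 cup) × 6/5 × 240 mL/cup = 468.0 mL
chicken stock: (2 cup + 2 tbsp = 2.125 cup) × 6/5 × 240 g/cup = 612.0 g
tahini: (3 tbsp + 2 tsp = 11/3 tbsp) × 6/5 ÷ 16 tbsp/cup × 240 g/cup = 66.0 g

mayonnaise: 300.0 mL; red lentils: 0.5 cup; plain yogurt: 468.0 mL; chicken stock: 612.0 g; tahini: 66.0 g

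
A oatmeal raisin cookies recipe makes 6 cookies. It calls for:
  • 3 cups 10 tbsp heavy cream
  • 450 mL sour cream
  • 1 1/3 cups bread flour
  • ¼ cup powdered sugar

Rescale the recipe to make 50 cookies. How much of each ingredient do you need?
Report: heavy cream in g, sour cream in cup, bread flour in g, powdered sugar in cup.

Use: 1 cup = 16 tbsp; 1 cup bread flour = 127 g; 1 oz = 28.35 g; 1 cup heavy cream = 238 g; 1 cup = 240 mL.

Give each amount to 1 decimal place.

Scaling factor: 50/6 = 25/3.
heavy cream: (3 cup + 10 tbsp = 3.625 cup) × 25/3 × 238 g/cup ≈ 7189.6 g
sour cream: 450 mL × 25/3 ÷ 240 mL/cup ≈ 15.6 cup
bread flour: 4/3 cup × 25/3 × 127 g/cup ≈ 1411.1 g
powdered sugar: 0.25 cup × 25/3 ≈ 2.1 cup

heavy cream: 7189.6 g; sour cream: 15.6 cup; bread flour: 1411.1 g; powdered sugar: 2.1 cup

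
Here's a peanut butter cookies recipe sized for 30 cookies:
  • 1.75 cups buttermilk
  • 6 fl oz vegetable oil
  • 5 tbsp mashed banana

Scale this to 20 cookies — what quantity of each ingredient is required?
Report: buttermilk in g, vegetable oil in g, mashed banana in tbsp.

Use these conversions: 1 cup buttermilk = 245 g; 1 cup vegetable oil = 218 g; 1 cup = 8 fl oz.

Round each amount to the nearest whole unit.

Scaling factor: 20/30 = 2/3.
buttermilk: 1.75 cup × 2/3 × 245 g/cup ≈ 286 g
vegetable oil: 6 fl oz × 2/3 ÷ 8 fl oz/cup × 218 g/cup = 109 g
mashed banana: 5 tbsp × 2/3 ≈ 3 tbsp

buttermilk: 286 g; vegetable oil: 109 g; mashed banana: 3 tbsp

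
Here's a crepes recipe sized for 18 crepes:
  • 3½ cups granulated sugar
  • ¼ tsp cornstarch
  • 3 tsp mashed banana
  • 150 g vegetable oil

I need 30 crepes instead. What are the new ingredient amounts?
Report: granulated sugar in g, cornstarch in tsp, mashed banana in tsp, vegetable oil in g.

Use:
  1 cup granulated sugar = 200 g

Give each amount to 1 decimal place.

granulated sugar: 1166.7 g; cornstarch: 0.4 tsp; mashed banana: 5.0 tsp; vegetable oil: 250.0 g

Scaling factor: 30/18 = 5/3.
granulated sugar: 3.5 cup × 5/3 × 200 g/cup ≈ 1166.7 g
cornstarch: 0.25 tsp × 5/3 ≈ 0.4 tsp
mashed banana: 3 tsp × 5/3 = 5.0 tsp
vegetable oil: 150 g × 5/3 = 250.0 g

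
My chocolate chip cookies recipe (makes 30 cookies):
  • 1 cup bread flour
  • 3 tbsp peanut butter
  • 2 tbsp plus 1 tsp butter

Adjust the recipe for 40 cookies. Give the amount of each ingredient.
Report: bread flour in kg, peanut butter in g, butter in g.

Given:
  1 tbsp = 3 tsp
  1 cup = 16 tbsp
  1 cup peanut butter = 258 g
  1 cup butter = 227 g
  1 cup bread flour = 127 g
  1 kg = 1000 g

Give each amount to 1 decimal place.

Scaling factor: 40/30 = 4/3.
bread flour: 1 cup × 4/3 × 127 g/cup ÷ 1000 g/kg ≈ 0.2 kg
peanut butter: 3 tbsp × 4/3 ÷ 16 tbsp/cup × 258 g/cup = 64.5 g
butter: (2 tbsp + 1 tsp = 7/3 tbsp) × 4/3 ÷ 16 tbsp/cup × 227 g/cup ≈ 44.1 g

bread flour: 0.2 kg; peanut butter: 64.5 g; butter: 44.1 g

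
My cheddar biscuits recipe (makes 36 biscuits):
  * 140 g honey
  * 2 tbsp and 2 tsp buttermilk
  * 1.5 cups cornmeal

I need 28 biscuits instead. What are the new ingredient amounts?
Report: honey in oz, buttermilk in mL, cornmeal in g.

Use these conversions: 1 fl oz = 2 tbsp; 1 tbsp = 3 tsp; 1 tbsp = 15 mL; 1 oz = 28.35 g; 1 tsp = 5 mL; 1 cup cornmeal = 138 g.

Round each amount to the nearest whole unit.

honey: 4 oz; buttermilk: 31 mL; cornmeal: 161 g

Scaling factor: 28/36 = 7/9.
honey: 140 g × 7/9 ÷ 28.35 g/oz ≈ 4 oz
buttermilk: (2 tbsp + 2 tsp = 8/3 tbsp) × 7/9 × 15 mL/tbsp ≈ 31 mL
cornmeal: 1.5 cup × 7/9 × 138 g/cup = 161 g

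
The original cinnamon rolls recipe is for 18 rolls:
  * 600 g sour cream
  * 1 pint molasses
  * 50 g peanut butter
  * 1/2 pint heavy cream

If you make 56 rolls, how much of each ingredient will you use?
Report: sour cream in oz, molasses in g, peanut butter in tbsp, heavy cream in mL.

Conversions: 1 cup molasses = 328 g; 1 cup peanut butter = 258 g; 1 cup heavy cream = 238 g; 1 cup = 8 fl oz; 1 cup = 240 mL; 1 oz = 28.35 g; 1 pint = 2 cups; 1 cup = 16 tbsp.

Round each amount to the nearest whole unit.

sour cream: 66 oz; molasses: 2041 g; peanut butter: 10 tbsp; heavy cream: 747 mL

Scaling factor: 56/18 = 28/9.
sour cream: 600 g × 28/9 ÷ 28.35 g/oz ≈ 66 oz
molasses: 1 pint × 28/9 × 2 cup/pint × 328 g/cup ≈ 2041 g
peanut butter: 50 g × 28/9 ÷ 258 g/cup × 16 tbsp/cup ≈ 10 tbsp
heavy cream: 0.5 pint × 28/9 × 2 cup/pint × 240 mL/cup ≈ 747 mL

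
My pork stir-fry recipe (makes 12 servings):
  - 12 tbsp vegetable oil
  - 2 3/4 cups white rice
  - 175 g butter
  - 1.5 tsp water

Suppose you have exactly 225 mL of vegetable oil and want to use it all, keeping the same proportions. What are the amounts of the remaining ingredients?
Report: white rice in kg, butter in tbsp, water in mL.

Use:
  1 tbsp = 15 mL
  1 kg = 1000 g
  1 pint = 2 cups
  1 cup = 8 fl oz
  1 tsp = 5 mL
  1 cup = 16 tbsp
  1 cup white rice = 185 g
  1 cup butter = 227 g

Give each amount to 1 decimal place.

The original recipe has 180 mL of vegetable oil, so the scaling factor is 225 ÷ 180 = 5/4 = 1.25.
white rice: 2.75 cup × 5/4 × 185 g/cup ÷ 1000 g/kg ≈ 0.6 kg
butter: 175 g × 5/4 ÷ 227 g/cup × 16 tbsp/cup ≈ 15.4 tbsp
water: 1.5 tsp × 5/4 × 5 mL/tsp ≈ 9.4 mL

white rice: 0.6 kg; butter: 15.4 tbsp; water: 9.4 mL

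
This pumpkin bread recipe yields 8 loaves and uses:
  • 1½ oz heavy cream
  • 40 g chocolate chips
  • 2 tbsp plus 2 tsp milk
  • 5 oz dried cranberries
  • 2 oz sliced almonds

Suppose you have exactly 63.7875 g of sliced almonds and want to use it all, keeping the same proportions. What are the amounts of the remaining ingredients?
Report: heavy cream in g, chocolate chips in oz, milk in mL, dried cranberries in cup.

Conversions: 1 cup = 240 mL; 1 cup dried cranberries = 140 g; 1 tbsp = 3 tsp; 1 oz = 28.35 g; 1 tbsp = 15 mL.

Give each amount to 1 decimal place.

heavy cream: 47.8 g; chocolate chips: 1.6 oz; milk: 45.0 mL; dried cranberries: 1.1 cup

The original recipe has 56.7 g of sliced almonds, so the scaling factor is 63.7875 ÷ 56.7 = 9/8 = 1.125.
heavy cream: 1.5 oz × 9/8 × 28.35 g/oz ≈ 47.8 g
chocolate chips: 40 g × 9/8 ÷ 28.35 g/oz ≈ 1.6 oz
milk: (2 tbsp + 2 tsp = 8/3 tbsp) × 9/8 × 15 mL/tbsp = 45.0 mL
dried cranberries: 5 oz × 9/8 × 28.35 g/oz ÷ 140 g/cup ≈ 1.1 cup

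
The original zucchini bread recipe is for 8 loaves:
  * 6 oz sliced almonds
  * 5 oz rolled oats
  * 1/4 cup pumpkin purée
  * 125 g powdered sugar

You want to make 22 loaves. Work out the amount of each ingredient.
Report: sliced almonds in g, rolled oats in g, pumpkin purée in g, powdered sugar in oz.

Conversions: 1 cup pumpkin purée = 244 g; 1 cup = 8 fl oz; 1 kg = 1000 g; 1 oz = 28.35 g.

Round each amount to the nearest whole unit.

sliced almonds: 468 g; rolled oats: 390 g; pumpkin purée: 168 g; powdered sugar: 12 oz

Scaling factor: 22/8 = 11/4 = 2.75.
sliced almonds: 6 oz × 11/4 × 28.35 g/oz ≈ 468 g
rolled oats: 5 oz × 11/4 × 28.35 g/oz ≈ 390 g
pumpkin purée: 0.25 cup × 11/4 × 244 g/cup ≈ 168 g
powdered sugar: 125 g × 11/4 ÷ 28.35 g/oz ≈ 12 oz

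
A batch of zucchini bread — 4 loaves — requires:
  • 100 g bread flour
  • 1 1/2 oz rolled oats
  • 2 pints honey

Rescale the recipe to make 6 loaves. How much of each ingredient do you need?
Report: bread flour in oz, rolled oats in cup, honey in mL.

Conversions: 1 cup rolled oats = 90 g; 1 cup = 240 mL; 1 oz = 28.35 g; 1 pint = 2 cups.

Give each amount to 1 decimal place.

bread flour: 5.3 oz; rolled oats: 0.7 cup; honey: 1440.0 mL

Scaling factor: 6/4 = 3/2 = 1.5.
bread flour: 100 g × 3/2 ÷ 28.35 g/oz ≈ 5.3 oz
rolled oats: 1.5 oz × 3/2 × 28.35 g/oz ÷ 90 g/cup ≈ 0.7 cup
honey: 2 pint × 3/2 × 2 cup/pint × 240 mL/cup = 1440.0 mL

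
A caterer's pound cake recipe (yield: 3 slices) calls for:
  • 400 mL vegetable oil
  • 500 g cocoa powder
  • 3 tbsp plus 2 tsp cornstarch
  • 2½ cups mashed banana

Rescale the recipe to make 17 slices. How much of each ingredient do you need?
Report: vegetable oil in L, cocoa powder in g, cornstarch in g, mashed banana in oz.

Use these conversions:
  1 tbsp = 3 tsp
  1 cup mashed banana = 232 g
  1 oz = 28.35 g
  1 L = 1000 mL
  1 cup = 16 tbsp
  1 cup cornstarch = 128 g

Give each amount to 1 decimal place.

Scaling factor: 17/3.
vegetable oil: 400 mL × 17/3 ÷ 1000 mL/L ≈ 2.3 L
cocoa powder: 500 g × 17/3 ≈ 2833.3 g
cornstarch: (3 tbsp + 2 tsp = 11/3 tbsp) × 17/3 ÷ 16 tbsp/cup × 128 g/cup ≈ 166.2 g
mashed banana: 2.5 cup × 17/3 × 232 g/cup ÷ 28.35 g/oz ≈ 115.9 oz

vegetable oil: 2.3 L; cocoa powder: 2833.3 g; cornstarch: 166.2 g; mashed banana: 115.9 oz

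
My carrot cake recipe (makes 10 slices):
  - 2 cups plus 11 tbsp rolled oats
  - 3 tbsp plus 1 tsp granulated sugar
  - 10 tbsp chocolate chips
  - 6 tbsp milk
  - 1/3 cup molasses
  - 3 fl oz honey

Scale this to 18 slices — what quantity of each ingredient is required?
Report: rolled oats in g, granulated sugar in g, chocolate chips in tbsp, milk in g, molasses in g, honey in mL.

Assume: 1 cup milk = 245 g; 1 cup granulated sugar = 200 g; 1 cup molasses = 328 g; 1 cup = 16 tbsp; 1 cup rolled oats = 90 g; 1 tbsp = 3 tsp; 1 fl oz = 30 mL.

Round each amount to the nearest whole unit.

rolled oats: 435 g; granulated sugar: 75 g; chocolate chips: 18 tbsp; milk: 165 g; molasses: 197 g; honey: 162 mL

Scaling factor: 18/10 = 9/5 = 1.8.
rolled oats: (2 cup + 11 tbsp = 2.6875 cup) × 9/5 × 90 g/cup ≈ 435 g
granulated sugar: (3 tbsp + 1 tsp = 10/3 tbsp) × 9/5 ÷ 16 tbsp/cup × 200 g/cup = 75 g
chocolate chips: 10 tbsp × 9/5 = 18 tbsp
milk: 6 tbsp × 9/5 ÷ 16 tbsp/cup × 245 g/cup ≈ 165 g
molasses: 1/3 cup × 9/5 × 328 g/cup ≈ 197 g
honey: 3 fl oz × 9/5 × 30 mL/fl oz = 162 mL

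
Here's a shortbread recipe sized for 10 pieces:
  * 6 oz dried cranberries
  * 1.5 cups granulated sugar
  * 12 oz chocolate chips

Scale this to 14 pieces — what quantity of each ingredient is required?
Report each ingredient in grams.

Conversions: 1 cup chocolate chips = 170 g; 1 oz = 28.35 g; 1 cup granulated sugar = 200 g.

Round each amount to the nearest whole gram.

dried cranberries: 238 g; granulated sugar: 420 g; chocolate chips: 476 g

Scaling factor: 14/10 = 7/5 = 1.4.
dried cranberries: 6 oz × 7/5 × 28.35 g/oz ≈ 238 g
granulated sugar: 1.5 cup × 7/5 × 200 g/cup = 420 g
chocolate chips: 12 oz × 7/5 × 28.35 g/oz ≈ 476 g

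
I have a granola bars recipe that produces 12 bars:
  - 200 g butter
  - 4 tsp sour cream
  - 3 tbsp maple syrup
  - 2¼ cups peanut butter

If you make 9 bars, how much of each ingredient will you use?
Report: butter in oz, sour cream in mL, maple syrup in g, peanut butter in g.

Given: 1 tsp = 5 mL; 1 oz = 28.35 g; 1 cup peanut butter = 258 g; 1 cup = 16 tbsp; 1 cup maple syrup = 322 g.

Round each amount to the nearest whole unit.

Scaling factor: 9/12 = 3/4 = 0.75.
butter: 200 g × 3/4 ÷ 28.35 g/oz ≈ 5 oz
sour cream: 4 tsp × 3/4 × 5 mL/tsp = 15 mL
maple syrup: 3 tbsp × 3/4 ÷ 16 tbsp/cup × 322 g/cup ≈ 45 g
peanut butter: 2.25 cup × 3/4 × 258 g/cup ≈ 435 g

butter: 5 oz; sour cream: 15 mL; maple syrup: 45 g; peanut butter: 435 g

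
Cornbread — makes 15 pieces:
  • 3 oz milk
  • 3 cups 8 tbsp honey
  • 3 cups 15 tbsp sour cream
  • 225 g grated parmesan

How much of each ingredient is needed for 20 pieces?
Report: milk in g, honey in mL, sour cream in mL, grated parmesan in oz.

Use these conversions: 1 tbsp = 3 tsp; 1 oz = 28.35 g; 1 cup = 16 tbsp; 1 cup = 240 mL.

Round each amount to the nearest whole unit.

Scaling factor: 20/15 = 4/3.
milk: 3 oz × 4/3 × 28.35 g/oz ≈ 113 g
honey: (3 cup + 8 tbsp = 3.5 cup) × 4/3 × 240 mL/cup = 1120 mL
sour cream: (3 cup + 15 tbsp = 3.9375 cup) × 4/3 × 240 mL/cup = 1260 mL
grated parmesan: 225 g × 4/3 ÷ 28.35 g/oz ≈ 11 oz

milk: 113 g; honey: 1120 mL; sour cream: 1260 mL; grated parmesan: 11 oz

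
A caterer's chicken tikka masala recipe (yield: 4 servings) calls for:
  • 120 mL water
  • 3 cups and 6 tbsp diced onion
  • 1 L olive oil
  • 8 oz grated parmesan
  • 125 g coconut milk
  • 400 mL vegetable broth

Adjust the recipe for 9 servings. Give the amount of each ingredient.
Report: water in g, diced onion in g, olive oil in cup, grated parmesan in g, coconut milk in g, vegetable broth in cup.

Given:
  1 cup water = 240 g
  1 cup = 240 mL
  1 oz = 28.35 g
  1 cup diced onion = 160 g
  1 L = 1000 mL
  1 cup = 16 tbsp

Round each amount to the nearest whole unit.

Scaling factor: 9/4 = 2.25.
water: 120 mL × 9/4 ÷ 240 mL/cup × 240 g/cup = 270 g
diced onion: (3 cup + 6 tbsp = 3.375 cup) × 9/4 × 160 g/cup = 1215 g
olive oil: 1 L × 9/4 × 1000 mL/L ÷ 240 mL/cup ≈ 9 cup
grated parmesan: 8 oz × 9/4 × 28.35 g/oz ≈ 510 g
coconut milk: 125 g × 9/4 ≈ 281 g
vegetable broth: 400 mL × 9/4 ÷ 240 mL/cup ≈ 4 cup

water: 270 g; diced onion: 1215 g; olive oil: 9 cup; grated parmesan: 510 g; coconut milk: 281 g; vegetable broth: 4 cup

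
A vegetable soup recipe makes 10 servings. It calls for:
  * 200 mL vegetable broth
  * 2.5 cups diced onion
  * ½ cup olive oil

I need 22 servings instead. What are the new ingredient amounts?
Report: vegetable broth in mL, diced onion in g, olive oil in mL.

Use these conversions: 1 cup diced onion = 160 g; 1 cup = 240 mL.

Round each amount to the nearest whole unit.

vegetable broth: 440 mL; diced onion: 880 g; olive oil: 264 mL

Scaling factor: 22/10 = 11/5 = 2.2.
vegetable broth: 200 mL × 11/5 = 440 mL
diced onion: 2.5 cup × 11/5 × 160 g/cup = 880 g
olive oil: 0.5 cup × 11/5 × 240 mL/cup = 264 mL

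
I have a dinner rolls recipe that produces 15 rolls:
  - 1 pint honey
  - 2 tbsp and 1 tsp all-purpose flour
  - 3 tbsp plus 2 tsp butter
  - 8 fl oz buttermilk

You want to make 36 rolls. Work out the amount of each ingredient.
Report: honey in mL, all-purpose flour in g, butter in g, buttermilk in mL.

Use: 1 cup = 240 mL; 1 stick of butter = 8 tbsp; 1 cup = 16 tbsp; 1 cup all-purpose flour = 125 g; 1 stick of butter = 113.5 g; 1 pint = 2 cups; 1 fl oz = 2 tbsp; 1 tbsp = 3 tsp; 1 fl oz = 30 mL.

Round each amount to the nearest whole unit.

Scaling factor: 36/15 = 12/5 = 2.4.
honey: 1 pint × 12/5 × 2 cup/pint × 240 mL/cup = 1152 mL
all-purpose flour: (2 tbsp + 1 tsp = 7/3 tbsp) × 12/5 ÷ 16 tbsp/cup × 125 g/cup ≈ 44 g
butter: (3 tbsp + 2 tsp = 11/3 tbsp) × 12/5 ÷ 8 tbsp/stick × 113.5 g/stick ≈ 125 g
buttermilk: 8 fl oz × 12/5 × 30 mL/fl oz = 576 mL

honey: 1152 mL; all-purpose flour: 44 g; butter: 125 g; buttermilk: 576 mL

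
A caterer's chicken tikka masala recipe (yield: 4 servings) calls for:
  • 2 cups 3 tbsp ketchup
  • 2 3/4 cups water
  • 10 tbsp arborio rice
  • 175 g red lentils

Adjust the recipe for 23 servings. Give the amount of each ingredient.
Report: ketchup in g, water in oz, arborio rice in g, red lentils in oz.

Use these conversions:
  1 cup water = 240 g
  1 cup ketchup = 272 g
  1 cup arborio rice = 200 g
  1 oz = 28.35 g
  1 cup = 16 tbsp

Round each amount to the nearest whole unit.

Scaling factor: 23/4 = 5.75.
ketchup: (2 cup + 3 tbsp = 2.1875 cup) × 23/4 × 272 g/cup ≈ 3421 g
water: 2.75 cup × 23/4 × 240 g/cup ÷ 28.35 g/oz ≈ 134 oz
arborio rice: 10 tbsp × 23/4 ÷ 16 tbsp/cup × 200 g/cup ≈ 719 g
red lentils: 175 g × 23/4 ÷ 28.35 g/oz ≈ 35 oz

ketchup: 3421 g; water: 134 oz; arborio rice: 719 g; red lentils: 35 oz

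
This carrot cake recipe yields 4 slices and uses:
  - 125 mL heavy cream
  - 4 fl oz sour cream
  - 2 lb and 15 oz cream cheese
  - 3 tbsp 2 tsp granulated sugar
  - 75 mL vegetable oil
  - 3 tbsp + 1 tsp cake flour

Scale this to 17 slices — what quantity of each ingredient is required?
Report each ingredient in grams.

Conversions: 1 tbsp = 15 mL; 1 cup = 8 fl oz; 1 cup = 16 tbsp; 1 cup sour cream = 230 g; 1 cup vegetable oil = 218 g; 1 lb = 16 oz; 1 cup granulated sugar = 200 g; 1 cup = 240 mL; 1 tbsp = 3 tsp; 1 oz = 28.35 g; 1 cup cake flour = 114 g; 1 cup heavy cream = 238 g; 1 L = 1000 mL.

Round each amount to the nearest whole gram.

Scaling factor: 17/4 = 4.25.
heavy cream: 125 mL × 17/4 ÷ 240 mL/cup × 238 g/cup ≈ 527 g
sour cream: 4 fl oz × 17/4 ÷ 8 fl oz/cup × 230 g/cup ≈ 489 g
cream cheese: (2 lb + 15 oz = 2.9375 lb) × 17/4 × 16 oz/lb × 28.35 g/oz ≈ 5663 g
granulated sugar: (3 tbsp + 2 tsp = 11/3 tbsp) × 17/4 ÷ 16 tbsp/cup × 200 g/cup ≈ 195 g
vegetable oil: 75 mL × 17/4 ÷ 240 mL/cup × 218 g/cup ≈ 290 g
cake flour: (3 tbsp + 1 tsp = 10/3 tbsp) × 17/4 ÷ 16 tbsp/cup × 114 g/cup ≈ 101 g

heavy cream: 527 g; sour cream: 489 g; cream cheese: 5663 g; granulated sugar: 195 g; vegetable oil: 290 g; cake flour: 101 g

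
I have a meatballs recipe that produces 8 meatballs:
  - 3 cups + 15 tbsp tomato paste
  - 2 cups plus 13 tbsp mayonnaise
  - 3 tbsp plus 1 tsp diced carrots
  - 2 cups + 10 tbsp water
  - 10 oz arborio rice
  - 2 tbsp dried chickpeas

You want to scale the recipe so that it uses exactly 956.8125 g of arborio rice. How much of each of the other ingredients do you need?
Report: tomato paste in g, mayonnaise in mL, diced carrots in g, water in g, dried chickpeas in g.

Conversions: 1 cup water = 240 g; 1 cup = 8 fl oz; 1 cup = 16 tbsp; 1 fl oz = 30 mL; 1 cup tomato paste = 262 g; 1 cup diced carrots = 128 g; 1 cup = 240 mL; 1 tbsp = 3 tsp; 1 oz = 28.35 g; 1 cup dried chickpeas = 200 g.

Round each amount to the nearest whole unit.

tomato paste: 3482 g; mayonnaise: 2278 mL; diced carrots: 90 g; water: 2126 g; dried chickpeas: 84 g

The original recipe has 283.5 g of arborio rice, so the scaling factor is 956.8125 ÷ 283.5 = 27/8 = 3.375.
tomato paste: (3 cup + 15 tbsp = 3.9375 cup) × 27/8 × 262 g/cup ≈ 3482 g
mayonnaise: (2 cup + 13 tbsp = 2.8125 cup) × 27/8 × 240 mL/cup ≈ 2278 mL
diced carrots: (3 tbsp + 1 tsp = 10/3 tbsp) × 27/8 ÷ 16 tbsp/cup × 128 g/cup = 90 g
water: (2 cup + 10 tbsp = 2.625 cup) × 27/8 × 240 g/cup ≈ 2126 g
dried chickpeas: 2 tbsp × 27/8 ÷ 16 tbsp/cup × 200 g/cup ≈ 84 g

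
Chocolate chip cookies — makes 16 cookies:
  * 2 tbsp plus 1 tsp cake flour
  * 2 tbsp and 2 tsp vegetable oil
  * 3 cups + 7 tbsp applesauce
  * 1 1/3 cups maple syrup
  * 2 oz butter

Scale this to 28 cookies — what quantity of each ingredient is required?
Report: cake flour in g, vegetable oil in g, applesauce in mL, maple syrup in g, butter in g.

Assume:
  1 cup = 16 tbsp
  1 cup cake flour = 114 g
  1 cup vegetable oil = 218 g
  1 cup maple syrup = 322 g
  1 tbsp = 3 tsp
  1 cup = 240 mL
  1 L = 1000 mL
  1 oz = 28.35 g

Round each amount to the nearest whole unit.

Scaling factor: 28/16 = 7/4 = 1.75.
cake flour: (2 tbsp + 1 tsp = 7/3 tbsp) × 7/4 ÷ 16 tbsp/cup × 114 g/cup ≈ 29 g
vegetable oil: (2 tbsp + 2 tsp = 8/3 tbsp) × 7/4 ÷ 16 tbsp/cup × 218 g/cup ≈ 64 g
applesauce: (3 cup + 7 tbsp = 3.4375 cup) × 7/4 × 240 mL/cup ≈ 1444 mL
maple syrup: 4/3 cup × 7/4 × 322 g/cup ≈ 751 g
butter: 2 oz × 7/4 × 28.35 g/oz ≈ 99 g

cake flour: 29 g; vegetable oil: 64 g; applesauce: 1444 mL; maple syrup: 751 g; butter: 99 g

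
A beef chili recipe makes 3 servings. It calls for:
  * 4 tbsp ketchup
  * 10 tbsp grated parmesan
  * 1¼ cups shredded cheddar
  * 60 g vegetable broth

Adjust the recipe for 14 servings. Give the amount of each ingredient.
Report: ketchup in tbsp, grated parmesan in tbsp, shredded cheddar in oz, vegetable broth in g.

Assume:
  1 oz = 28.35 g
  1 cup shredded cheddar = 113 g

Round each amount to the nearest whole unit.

ketchup: 19 tbsp; grated parmesan: 47 tbsp; shredded cheddar: 23 oz; vegetable broth: 280 g

Scaling factor: 14/3.
ketchup: 4 tbsp × 14/3 ≈ 19 tbsp
grated parmesan: 10 tbsp × 14/3 ≈ 47 tbsp
shredded cheddar: 1.25 cup × 14/3 × 113 g/cup ÷ 28.35 g/oz ≈ 23 oz
vegetable broth: 60 g × 14/3 = 280 g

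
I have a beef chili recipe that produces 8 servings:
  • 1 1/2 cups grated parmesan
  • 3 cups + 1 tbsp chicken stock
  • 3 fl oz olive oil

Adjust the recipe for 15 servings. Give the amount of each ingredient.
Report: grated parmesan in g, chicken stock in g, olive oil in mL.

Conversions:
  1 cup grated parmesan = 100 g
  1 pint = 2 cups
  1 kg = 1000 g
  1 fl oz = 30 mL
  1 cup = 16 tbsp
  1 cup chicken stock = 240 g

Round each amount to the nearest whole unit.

grated parmesan: 281 g; chicken stock: 1378 g; olive oil: 169 mL

Scaling factor: 15/8 = 1.875.
grated parmesan: 1.5 cup × 15/8 × 100 g/cup ≈ 281 g
chicken stock: (3 cup + 1 tbsp = 3.0625 cup) × 15/8 × 240 g/cup ≈ 1378 g
olive oil: 3 fl oz × 15/8 × 30 mL/fl oz ≈ 169 mL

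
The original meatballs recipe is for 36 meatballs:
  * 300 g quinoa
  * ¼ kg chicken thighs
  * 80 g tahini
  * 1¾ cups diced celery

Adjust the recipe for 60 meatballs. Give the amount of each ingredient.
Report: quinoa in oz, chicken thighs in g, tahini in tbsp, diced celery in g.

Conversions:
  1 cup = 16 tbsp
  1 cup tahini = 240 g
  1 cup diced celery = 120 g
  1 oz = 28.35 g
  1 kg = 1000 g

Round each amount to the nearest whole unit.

quinoa: 18 oz; chicken thighs: 417 g; tahini: 9 tbsp; diced celery: 350 g

Scaling factor: 60/36 = 5/3.
quinoa: 300 g × 5/3 ÷ 28.35 g/oz ≈ 18 oz
chicken thighs: 0.25 kg × 5/3 × 1000 g/kg ≈ 417 g
tahini: 80 g × 5/3 ÷ 240 g/cup × 16 tbsp/cup ≈ 9 tbsp
diced celery: 1.75 cup × 5/3 × 120 g/cup = 350 g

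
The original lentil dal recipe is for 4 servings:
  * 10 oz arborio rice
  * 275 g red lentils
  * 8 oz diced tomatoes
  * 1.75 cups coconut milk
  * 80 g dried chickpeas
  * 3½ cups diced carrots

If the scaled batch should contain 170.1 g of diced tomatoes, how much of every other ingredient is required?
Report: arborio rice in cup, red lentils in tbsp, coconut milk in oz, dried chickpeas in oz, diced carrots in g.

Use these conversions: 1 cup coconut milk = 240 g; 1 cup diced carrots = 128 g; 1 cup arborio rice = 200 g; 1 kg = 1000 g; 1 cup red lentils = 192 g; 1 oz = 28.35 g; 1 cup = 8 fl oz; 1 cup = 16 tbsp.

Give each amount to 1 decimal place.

The original recipe has 226.8 g of diced tomatoes, so the scaling factor is 170.1 ÷ 226.8 = 3/4 = 0.75.
arborio rice: 10 oz × 3/4 × 28.35 g/oz ÷ 200 g/cup ≈ 1.1 cup
red lentils: 275 g × 3/4 ÷ 192 g/cup × 16 tbsp/cup ≈ 17.2 tbsp
coconut milk: 1.75 cup × 3/4 × 240 g/cup ÷ 28.35 g/oz ≈ 11.1 oz
dried chickpeas: 80 g × 3/4 ÷ 28.35 g/oz ≈ 2.1 oz
diced carrots: 3.5 cup × 3/4 × 128 g/cup = 336.0 g

arborio rice: 1.1 cup; red lentils: 17.2 tbsp; coconut milk: 11.1 oz; dried chickpeas: 2.1 oz; diced carrots: 336.0 g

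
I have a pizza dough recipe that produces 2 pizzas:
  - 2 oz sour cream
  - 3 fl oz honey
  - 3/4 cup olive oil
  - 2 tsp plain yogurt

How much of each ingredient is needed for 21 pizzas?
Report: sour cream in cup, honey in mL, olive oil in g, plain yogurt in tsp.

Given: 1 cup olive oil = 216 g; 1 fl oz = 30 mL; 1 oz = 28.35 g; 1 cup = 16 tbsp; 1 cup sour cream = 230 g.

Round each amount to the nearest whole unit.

sour cream: 3 cup; honey: 945 mL; olive oil: 1701 g; plain yogurt: 21 tsp

Scaling factor: 21/2 = 10.5.
sour cream: 2 oz × 21/2 × 28.35 g/oz ÷ 230 g/cup ≈ 3 cup
honey: 3 fl oz × 21/2 × 30 mL/fl oz = 945 mL
olive oil: 0.75 cup × 21/2 × 216 g/cup = 1701 g
plain yogurt: 2 tsp × 21/2 = 21 tsp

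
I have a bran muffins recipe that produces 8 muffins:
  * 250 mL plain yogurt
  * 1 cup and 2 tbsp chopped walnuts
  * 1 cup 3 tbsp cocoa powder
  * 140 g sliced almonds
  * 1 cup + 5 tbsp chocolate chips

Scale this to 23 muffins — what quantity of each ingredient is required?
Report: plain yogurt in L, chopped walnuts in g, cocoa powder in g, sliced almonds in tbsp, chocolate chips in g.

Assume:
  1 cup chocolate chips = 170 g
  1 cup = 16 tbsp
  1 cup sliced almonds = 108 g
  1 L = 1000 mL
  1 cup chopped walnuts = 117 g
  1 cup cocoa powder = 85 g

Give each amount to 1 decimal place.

plain yogurt: 0.7 L; chopped walnuts: 378.4 g; cocoa powder: 290.2 g; sliced almonds: 59.6 tbsp; chocolate chips: 641.5 g

Scaling factor: 23/8 = 2.875.
plain yogurt: 250 mL × 23/8 ÷ 1000 mL/L ≈ 0.7 L
chopped walnuts: (1 cup + 2 tbsp = 1.125 cup) × 23/8 × 117 g/cup ≈ 378.4 g
cocoa powder: (1 cup + 3 tbsp = 1.1875 cup) × 23/8 × 85 g/cup ≈ 290.2 g
sliced almonds: 140 g × 23/8 ÷ 108 g/cup × 16 tbsp/cup ≈ 59.6 tbsp
chocolate chips: (1 cup + 5 tbsp = 1.3125 cup) × 23/8 × 170 g/cup ≈ 641.5 g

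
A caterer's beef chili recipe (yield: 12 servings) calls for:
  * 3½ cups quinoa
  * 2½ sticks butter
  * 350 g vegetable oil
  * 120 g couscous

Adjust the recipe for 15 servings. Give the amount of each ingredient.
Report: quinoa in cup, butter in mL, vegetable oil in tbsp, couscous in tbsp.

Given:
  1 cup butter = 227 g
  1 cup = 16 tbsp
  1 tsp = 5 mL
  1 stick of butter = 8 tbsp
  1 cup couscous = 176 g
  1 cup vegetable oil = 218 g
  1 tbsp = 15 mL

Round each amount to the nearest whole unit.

quinoa: 4 cup; butter: 375 mL; vegetable oil: 32 tbsp; couscous: 14 tbsp

Scaling factor: 15/12 = 5/4 = 1.25.
quinoa: 3.5 cup × 5/4 ≈ 4 cup
butter: 2.5 stick × 5/4 × 8 tbsp/stick × 15 mL/tbsp = 375 mL
vegetable oil: 350 g × 5/4 ÷ 218 g/cup × 16 tbsp/cup ≈ 32 tbsp
couscous: 120 g × 5/4 ÷ 176 g/cup × 16 tbsp/cup ≈ 14 tbsp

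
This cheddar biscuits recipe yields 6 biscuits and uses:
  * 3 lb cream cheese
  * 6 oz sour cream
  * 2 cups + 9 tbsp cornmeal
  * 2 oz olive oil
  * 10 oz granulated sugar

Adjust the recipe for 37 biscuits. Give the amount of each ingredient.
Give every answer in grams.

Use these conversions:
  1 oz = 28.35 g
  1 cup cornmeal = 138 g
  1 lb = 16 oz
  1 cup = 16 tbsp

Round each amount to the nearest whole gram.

cream cheese: 8392 g; sour cream: 1049 g; cornmeal: 2181 g; olive oil: 350 g; granulated sugar: 1748 g

Scaling factor: 37/6.
cream cheese: 3 lb × 37/6 × 16 oz/lb × 28.35 g/oz ≈ 8392 g
sour cream: 6 oz × 37/6 × 28.35 g/oz ≈ 1049 g
cornmeal: (2 cup + 9 tbsp = 2.5625 cup) × 37/6 × 138 g/cup ≈ 2181 g
olive oil: 2 oz × 37/6 × 28.35 g/oz ≈ 350 g
granulated sugar: 10 oz × 37/6 × 28.35 g/oz ≈ 1748 g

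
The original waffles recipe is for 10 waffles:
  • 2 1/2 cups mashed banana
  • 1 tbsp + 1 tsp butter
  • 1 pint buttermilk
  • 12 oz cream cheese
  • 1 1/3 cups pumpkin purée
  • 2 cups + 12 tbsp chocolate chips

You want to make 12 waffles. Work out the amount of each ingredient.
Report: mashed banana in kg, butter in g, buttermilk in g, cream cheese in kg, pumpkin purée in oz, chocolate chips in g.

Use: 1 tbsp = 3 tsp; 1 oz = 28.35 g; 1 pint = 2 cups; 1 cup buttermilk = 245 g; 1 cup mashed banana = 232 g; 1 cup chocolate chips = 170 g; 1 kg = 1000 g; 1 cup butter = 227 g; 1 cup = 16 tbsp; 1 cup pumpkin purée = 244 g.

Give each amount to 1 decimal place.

mashed banana: 0.7 kg; butter: 22.7 g; buttermilk: 588.0 g; cream cheese: 0.4 kg; pumpkin purée: 13.8 oz; chocolate chips: 561.0 g

Scaling factor: 12/10 = 6/5 = 1.2.
mashed banana: 2.5 cup × 6/5 × 232 g/cup ÷ 1000 g/kg ≈ 0.7 kg
butter: (1 tbsp + 1 tsp = 4/3 tbsp) × 6/5 ÷ 16 tbsp/cup × 227 g/cup = 22.7 g
buttermilk: 1 pint × 6/5 × 2 cup/pint × 245 g/cup = 588.0 g
cream cheese: 12 oz × 6/5 × 28.35 g/oz ÷ 1000 g/kg ≈ 0.4 kg
pumpkin purée: 4/3 cup × 6/5 × 244 g/cup ÷ 28.35 g/oz ≈ 13.8 oz
chocolate chips: (2 cup + 12 tbsp = 2.75 cup) × 6/5 × 170 g/cup = 561.0 g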